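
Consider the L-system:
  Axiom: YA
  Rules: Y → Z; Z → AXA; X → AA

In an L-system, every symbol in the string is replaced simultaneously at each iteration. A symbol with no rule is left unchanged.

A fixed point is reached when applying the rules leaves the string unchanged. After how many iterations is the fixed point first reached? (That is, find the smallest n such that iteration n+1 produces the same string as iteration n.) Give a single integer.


Answer: 3

Derivation:
Step 0: YA
Step 1: ZA
Step 2: AXAA
Step 3: AAAAA
Step 4: AAAAA  (unchanged — fixed point at step 3)


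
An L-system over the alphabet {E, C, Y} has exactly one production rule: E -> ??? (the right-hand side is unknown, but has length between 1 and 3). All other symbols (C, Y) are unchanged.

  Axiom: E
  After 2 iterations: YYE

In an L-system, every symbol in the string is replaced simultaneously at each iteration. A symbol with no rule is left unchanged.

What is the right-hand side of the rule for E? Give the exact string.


Answer: YE

Derivation:
Trying E -> YE:
  Step 0: E
  Step 1: YE
  Step 2: YYE
Matches the given result.


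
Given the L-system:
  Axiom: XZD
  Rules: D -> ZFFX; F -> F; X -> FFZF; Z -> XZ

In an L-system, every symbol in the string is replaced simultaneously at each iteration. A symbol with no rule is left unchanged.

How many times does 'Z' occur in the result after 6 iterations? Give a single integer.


Step 0: XZD  (1 'Z')
Step 1: FFZFXZZFFX  (3 'Z')
Step 2: FFXZFFFZFXZXZFFFFZF  (5 'Z')
Step 3: FFFFZFXZFFFXZFFFZFXZFFZFXZFFFFXZF  (8 'Z')
Step 4: FFFFXZFFFZFXZFFFFFZFXZFFFXZFFFZFXZFFXZFFFZFXZFFFFFFZFXZF  (13 'Z')
Step 5: FFFFFFZFXZFFFXZFFFZFXZFFFFFXZFFFZFXZFFFFFZFXZFFFXZFFFZFXZFFFFZFXZFFFXZFFFZFXZFFFFFFXZFFFZFXZF  (21 'Z')
Step 6: FFFFFFXZFFFZFXZFFFFFZFXZFFFXZFFFZFXZFFFFFFFZFXZFFFXZFFFZFXZFFFFFXZFFFZFXZFFFFFZFXZFFFXZFFFZFXZFFFFXZFFFZFXZFFFFFZFXZFFFXZFFFZFXZFFFFFFFFZFXZFFFXZFFFZFXZF  (34 'Z')

Answer: 34


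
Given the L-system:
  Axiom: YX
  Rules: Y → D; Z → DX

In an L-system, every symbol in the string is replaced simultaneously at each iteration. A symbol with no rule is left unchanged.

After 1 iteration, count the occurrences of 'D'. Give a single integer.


Step 0: YX  (0 'D')
Step 1: DX  (1 'D')

Answer: 1


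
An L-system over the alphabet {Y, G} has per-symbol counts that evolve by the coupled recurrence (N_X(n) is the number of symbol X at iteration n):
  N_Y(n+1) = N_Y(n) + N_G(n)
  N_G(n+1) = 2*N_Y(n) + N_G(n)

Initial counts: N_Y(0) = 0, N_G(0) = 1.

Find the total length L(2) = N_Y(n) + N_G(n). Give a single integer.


Step 0: N_Y=0, N_G=1, L=1
Step 1: N_Y=1, N_G=1, L=2
Step 2: N_Y=2, N_G=3, L=5

Answer: 5


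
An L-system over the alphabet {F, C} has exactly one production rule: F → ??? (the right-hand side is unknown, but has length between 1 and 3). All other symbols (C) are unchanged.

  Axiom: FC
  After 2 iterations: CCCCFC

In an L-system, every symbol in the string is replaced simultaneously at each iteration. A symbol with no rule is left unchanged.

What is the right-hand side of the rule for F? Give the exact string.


Trying F → CCF:
  Step 0: FC
  Step 1: CCFC
  Step 2: CCCCFC
Matches the given result.

Answer: CCF


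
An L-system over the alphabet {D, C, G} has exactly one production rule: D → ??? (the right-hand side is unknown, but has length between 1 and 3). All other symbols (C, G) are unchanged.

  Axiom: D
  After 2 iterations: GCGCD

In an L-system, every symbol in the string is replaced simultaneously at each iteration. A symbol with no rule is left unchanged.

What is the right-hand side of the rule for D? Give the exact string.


Answer: GCD

Derivation:
Trying D → GCD:
  Step 0: D
  Step 1: GCD
  Step 2: GCGCD
Matches the given result.


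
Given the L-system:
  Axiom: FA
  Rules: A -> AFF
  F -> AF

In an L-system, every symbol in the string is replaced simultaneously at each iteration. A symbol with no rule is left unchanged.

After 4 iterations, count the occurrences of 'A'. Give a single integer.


Step 0: FA  (1 'A')
Step 1: AFAFF  (2 'A')
Step 2: AFFAFAFFAFAF  (5 'A')
Step 3: AFFAFAFAFFAFAFFAFAFAFFAFAFFAF  (12 'A')
Step 4: AFFAFAFAFFAFAFFAFAFFAFAFAFFAFAFFAFAFAFFAFAFFAFAFFAFAFAFFAFAFFAFAFAFFAF  (29 'A')

Answer: 29


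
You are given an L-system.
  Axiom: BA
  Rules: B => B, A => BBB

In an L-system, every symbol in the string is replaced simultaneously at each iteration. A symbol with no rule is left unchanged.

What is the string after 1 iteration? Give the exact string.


Step 0: BA
Step 1: BBBB

Answer: BBBB


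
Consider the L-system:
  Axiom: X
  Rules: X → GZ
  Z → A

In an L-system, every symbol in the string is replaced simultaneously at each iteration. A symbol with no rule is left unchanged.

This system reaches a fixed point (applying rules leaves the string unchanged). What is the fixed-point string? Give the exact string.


Step 0: X
Step 1: GZ
Step 2: GA
Step 3: GA  (unchanged — fixed point at step 2)

Answer: GA


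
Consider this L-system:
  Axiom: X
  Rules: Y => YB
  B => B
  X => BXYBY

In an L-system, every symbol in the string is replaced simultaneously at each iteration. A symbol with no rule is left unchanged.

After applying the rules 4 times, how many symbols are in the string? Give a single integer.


Step 0: length = 1
Step 1: length = 5
Step 2: length = 11
Step 3: length = 19
Step 4: length = 29

Answer: 29


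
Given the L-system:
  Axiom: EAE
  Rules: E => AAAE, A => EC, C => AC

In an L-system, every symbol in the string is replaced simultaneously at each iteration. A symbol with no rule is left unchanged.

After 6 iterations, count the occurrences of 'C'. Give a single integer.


Step 0: length=3, 'C' count=0
Step 1: length=10, 'C' count=1
Step 2: length=26, 'C' count=7
Step 3: length=70, 'C' count=17
Step 4: length=178, 'C' count=51
Step 5: length=462, 'C' count=125
Step 6: length=1178, 'C' count=335
Final string: ECECECAAAEECACECECECAAAEECACECECECAAAEECACAAAEACAAAEACAAAEACECECECAAAEECECECAAAEECACAAAEACECACECECECAAAEECACECECECAAAEECACECECECAAAEECACAAAEACAAAEACAAAEACECECECAAAEECECECAAAEECACAAAEACECACECECECAAAEECACECECECAAAEECACECECECAAAEECACAAAEACAAAEACAAAEACECECECAAAEECECECAAAEECACAAAEACECACAAAEACAAAEACAAAEACECECECAAAEAAAEACECACAAAEACAAAEACAAAEACECECECAAAEAAAEACECACAAAEACAAAEACAAAEACECECECAAAEAAAEACECACECECECAAAEECACECECECAAAEECACECECECAAAEECACAAAEACAAAEACAAAEACECECECAAAEAAAEACAAAEACAAAEACECECECAAAEAAAEACECACAAAEACAAAEACAAAEACECECECAAAEAAAEACECACAAAEACAAAEACAAAEACECECECAAAEAAAEACECACECECECAAAEECACECECECAAAEECACECECECAAAEECACAAAEACAAAEACAAAEACECECECAAAEAAAEACAAAEACAAAEACECECECAAAEAAAEACECACECECECAAAEECACAAAEACECACECECECAAAEECACECECECAAAEECACECECECAAAEECACAAAEACAAAEACAAAEACECECECAAAEECECECAAAEECACAAAEACECACECECECAAAEECACECECECAAAEECACECECECAAAEECACAAAEACAAAEACAAAEACECECECAAAEECECECAAAEECACAAAEACECACECECECAAAEECACECECECAAAEECACECECECAAAEECACAAAEACAAAEACAAAEACECECECAAAEECECECAAAEECACAAAEACECACAAAEACAAAEACAAAEACECECECAAAEAAAEACECACAAAEACAAAEACAAAEACECECECAAAEAAAEACECACAAAEACAAAEACAAAEACECECECAAAEAAAEACECACECECECAAAEECACECECECAAAEECACECECECAAAEECACAAAEACAAAEACAAAEACECECECAAAE

Answer: 335


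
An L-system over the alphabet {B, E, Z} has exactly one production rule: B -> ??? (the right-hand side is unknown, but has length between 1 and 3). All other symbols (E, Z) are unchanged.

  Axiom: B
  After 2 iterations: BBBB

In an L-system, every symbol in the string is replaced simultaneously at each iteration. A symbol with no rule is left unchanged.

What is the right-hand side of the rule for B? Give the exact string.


Trying B -> BB:
  Step 0: B
  Step 1: BB
  Step 2: BBBB
Matches the given result.

Answer: BB


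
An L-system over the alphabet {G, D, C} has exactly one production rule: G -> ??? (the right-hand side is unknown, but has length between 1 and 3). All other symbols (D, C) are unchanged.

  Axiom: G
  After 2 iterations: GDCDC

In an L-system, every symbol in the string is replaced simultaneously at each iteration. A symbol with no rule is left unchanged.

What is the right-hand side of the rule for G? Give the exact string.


Trying G -> GDC:
  Step 0: G
  Step 1: GDC
  Step 2: GDCDC
Matches the given result.

Answer: GDC


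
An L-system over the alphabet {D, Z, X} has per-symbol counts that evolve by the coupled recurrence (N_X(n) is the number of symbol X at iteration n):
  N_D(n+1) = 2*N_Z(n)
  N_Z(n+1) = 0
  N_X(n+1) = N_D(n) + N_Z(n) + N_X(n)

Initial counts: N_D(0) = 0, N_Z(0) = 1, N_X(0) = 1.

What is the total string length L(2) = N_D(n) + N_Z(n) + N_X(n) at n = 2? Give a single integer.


Answer: 4

Derivation:
Step 0: N_D=0, N_Z=1, N_X=1, L=2
Step 1: N_D=2, N_Z=0, N_X=2, L=4
Step 2: N_D=0, N_Z=0, N_X=4, L=4


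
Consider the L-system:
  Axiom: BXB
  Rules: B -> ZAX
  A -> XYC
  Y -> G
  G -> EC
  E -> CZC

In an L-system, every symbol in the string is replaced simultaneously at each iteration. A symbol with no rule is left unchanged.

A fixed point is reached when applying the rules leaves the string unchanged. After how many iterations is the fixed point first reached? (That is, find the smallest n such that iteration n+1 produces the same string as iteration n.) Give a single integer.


Answer: 5

Derivation:
Step 0: BXB
Step 1: ZAXXZAX
Step 2: ZXYCXXZXYCX
Step 3: ZXGCXXZXGCX
Step 4: ZXECCXXZXECCX
Step 5: ZXCZCCCXXZXCZCCCX
Step 6: ZXCZCCCXXZXCZCCCX  (unchanged — fixed point at step 5)


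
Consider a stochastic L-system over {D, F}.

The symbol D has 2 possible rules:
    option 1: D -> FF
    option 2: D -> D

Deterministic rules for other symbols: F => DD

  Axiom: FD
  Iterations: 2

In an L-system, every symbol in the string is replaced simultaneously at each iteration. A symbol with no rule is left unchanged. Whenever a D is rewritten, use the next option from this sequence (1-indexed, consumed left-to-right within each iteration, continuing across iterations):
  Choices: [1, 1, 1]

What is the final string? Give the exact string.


Step 0: FD
Step 1: DDFF  (used choices [1])
Step 2: FFFFDDDD  (used choices [1, 1])

Answer: FFFFDDDD


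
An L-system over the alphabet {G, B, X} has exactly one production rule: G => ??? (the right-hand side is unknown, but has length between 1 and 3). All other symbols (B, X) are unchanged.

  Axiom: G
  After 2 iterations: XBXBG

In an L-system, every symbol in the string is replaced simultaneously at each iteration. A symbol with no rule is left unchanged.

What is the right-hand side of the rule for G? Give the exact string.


Trying G => XBG:
  Step 0: G
  Step 1: XBG
  Step 2: XBXBG
Matches the given result.

Answer: XBG


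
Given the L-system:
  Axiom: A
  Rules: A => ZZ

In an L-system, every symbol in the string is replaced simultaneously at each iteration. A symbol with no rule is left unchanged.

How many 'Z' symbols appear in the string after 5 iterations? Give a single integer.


Answer: 2

Derivation:
Step 0: A  (0 'Z')
Step 1: ZZ  (2 'Z')
Step 2: ZZ  (2 'Z')
Step 3: ZZ  (2 'Z')
Step 4: ZZ  (2 'Z')
Step 5: ZZ  (2 'Z')


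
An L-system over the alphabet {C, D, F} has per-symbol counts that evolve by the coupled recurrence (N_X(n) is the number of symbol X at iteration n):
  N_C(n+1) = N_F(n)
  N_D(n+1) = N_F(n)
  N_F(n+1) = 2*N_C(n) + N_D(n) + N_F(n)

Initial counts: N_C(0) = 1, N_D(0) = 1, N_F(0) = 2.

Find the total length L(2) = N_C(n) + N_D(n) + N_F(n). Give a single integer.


Answer: 21

Derivation:
Step 0: N_C=1, N_D=1, N_F=2, L=4
Step 1: N_C=2, N_D=2, N_F=5, L=9
Step 2: N_C=5, N_D=5, N_F=11, L=21


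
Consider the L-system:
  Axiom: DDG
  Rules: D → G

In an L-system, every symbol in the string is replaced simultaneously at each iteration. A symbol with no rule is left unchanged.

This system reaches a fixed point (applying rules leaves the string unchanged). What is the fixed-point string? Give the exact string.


Step 0: DDG
Step 1: GGG
Step 2: GGG  (unchanged — fixed point at step 1)

Answer: GGG


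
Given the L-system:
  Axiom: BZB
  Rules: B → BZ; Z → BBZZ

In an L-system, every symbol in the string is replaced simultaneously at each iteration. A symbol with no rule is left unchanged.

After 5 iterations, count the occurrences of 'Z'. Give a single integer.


Step 0: BZB  (1 'Z')
Step 1: BZBBZZBZ  (4 'Z')
Step 2: BZBBZZBZBZBBZZBBZZBZBBZZ  (12 'Z')
Step 3: BZBBZZBZBZBBZZBBZZBZBBZZBZBBZZBZBZBBZZBBZZBZBZBBZZBBZZBZBBZZBZBZBBZZBBZZ  (36 'Z')
Step 4: BZBBZZBZBZBBZZBBZZBZBBZZBZBBZZBZBZBBZZBBZZBZBZBBZZBBZZBZBBZZBZBZBBZZBBZZBZBBZZBZBZBBZZBBZZBZBBZZBZBBZZBZBZBBZZBBZZBZBZBBZZBBZZBZBBZZBZBBZZBZBZBBZZBBZZBZBZBBZZBBZZBZBBZZBZBZBBZZBBZZBZBBZZBZBBZZBZBZBBZZBBZZBZBZBBZZBBZZ  (108 'Z')
Step 5: BZBBZZBZBZBBZZBBZZBZBBZZBZBBZZBZBZBBZZBBZZBZBZBBZZBBZZBZBBZZBZBZBBZZBBZZBZBBZZBZBZBBZZBBZZBZBBZZBZBBZZBZBZBBZZBBZZBZBZBBZZBBZZBZBBZZBZBBZZBZBZBBZZBBZZBZBZBBZZBBZZBZBBZZBZBZBBZZBBZZBZBBZZBZBBZZBZBZBBZZBBZZBZBZBBZZBBZZBZBBZZBZBZBBZZBBZZBZBBZZBZBBZZBZBZBBZZBBZZBZBZBBZZBBZZBZBBZZBZBZBBZZBBZZBZBBZZBZBZBBZZBBZZBZBBZZBZBBZZBZBZBBZZBBZZBZBZBBZZBBZZBZBBZZBZBBZZBZBZBBZZBBZZBZBZBBZZBBZZBZBBZZBZBZBBZZBBZZBZBBZZBZBZBBZZBBZZBZBBZZBZBBZZBZBZBBZZBBZZBZBZBBZZBBZZBZBBZZBZBBZZBZBZBBZZBBZZBZBZBBZZBBZZBZBBZZBZBZBBZZBBZZBZBBZZBZBBZZBZBZBBZZBBZZBZBZBBZZBBZZBZBBZZBZBZBBZZBBZZBZBBZZBZBZBBZZBBZZBZBBZZBZBBZZBZBZBBZZBBZZBZBZBBZZBBZZBZBBZZBZBBZZBZBZBBZZBBZZBZBZBBZZBBZZ  (324 'Z')

Answer: 324


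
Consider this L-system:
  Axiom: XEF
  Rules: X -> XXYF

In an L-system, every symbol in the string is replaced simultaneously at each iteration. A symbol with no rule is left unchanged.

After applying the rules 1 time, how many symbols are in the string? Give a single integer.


Step 0: length = 3
Step 1: length = 6

Answer: 6


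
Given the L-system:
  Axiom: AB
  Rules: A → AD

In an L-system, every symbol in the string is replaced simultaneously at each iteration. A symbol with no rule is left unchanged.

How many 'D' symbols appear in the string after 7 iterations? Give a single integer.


Step 0: AB  (0 'D')
Step 1: ADB  (1 'D')
Step 2: ADDB  (2 'D')
Step 3: ADDDB  (3 'D')
Step 4: ADDDDB  (4 'D')
Step 5: ADDDDDB  (5 'D')
Step 6: ADDDDDDB  (6 'D')
Step 7: ADDDDDDDB  (7 'D')

Answer: 7


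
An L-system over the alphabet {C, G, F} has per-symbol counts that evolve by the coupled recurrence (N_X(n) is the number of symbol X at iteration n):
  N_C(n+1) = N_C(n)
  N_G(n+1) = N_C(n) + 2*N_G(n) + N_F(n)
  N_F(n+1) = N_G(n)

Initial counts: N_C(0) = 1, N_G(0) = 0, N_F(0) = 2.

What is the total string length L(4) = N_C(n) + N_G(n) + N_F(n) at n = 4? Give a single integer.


Step 0: N_C=1, N_G=0, N_F=2, L=3
Step 1: N_C=1, N_G=3, N_F=0, L=4
Step 2: N_C=1, N_G=7, N_F=3, L=11
Step 3: N_C=1, N_G=18, N_F=7, L=26
Step 4: N_C=1, N_G=44, N_F=18, L=63

Answer: 63


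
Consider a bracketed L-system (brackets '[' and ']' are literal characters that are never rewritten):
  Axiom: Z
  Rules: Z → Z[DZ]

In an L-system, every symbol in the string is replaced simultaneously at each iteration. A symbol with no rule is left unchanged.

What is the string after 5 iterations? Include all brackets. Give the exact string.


Answer: Z[DZ][DZ[DZ]][DZ[DZ][DZ[DZ]]][DZ[DZ][DZ[DZ]][DZ[DZ][DZ[DZ]]]][DZ[DZ][DZ[DZ]][DZ[DZ][DZ[DZ]]][DZ[DZ][DZ[DZ]][DZ[DZ][DZ[DZ]]]]]

Derivation:
Step 0: Z
Step 1: Z[DZ]
Step 2: Z[DZ][DZ[DZ]]
Step 3: Z[DZ][DZ[DZ]][DZ[DZ][DZ[DZ]]]
Step 4: Z[DZ][DZ[DZ]][DZ[DZ][DZ[DZ]]][DZ[DZ][DZ[DZ]][DZ[DZ][DZ[DZ]]]]
Step 5: Z[DZ][DZ[DZ]][DZ[DZ][DZ[DZ]]][DZ[DZ][DZ[DZ]][DZ[DZ][DZ[DZ]]]][DZ[DZ][DZ[DZ]][DZ[DZ][DZ[DZ]]][DZ[DZ][DZ[DZ]][DZ[DZ][DZ[DZ]]]]]


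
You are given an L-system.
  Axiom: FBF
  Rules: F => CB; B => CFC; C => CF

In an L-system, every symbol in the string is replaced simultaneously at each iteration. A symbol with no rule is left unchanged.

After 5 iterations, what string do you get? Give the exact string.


Step 0: FBF
Step 1: CBCFCCB
Step 2: CFCFCCFCBCFCFCFC
Step 3: CFCBCFCBCFCFCBCFCFCCFCBCFCBCFCBCF
Step 4: CFCBCFCFCCFCBCFCFCCFCBCFCBCFCFCCFCBCFCBCFCFCBCFCFCCFCBCFCFCCFCBCFCFCCFCB
Step 5: CFCBCFCFCCFCBCFCBCFCFCBCFCFCCFCBCFCBCFCFCBCFCFCCFCBCFCFCCFCBCFCBCFCFCBCFCFCCFCBCFCFCCFCBCFCBCFCFCCFCBCFCBCFCFCBCFCFCCFCBCFCBCFCFCBCFCFCCFCBCFCBCFCFCBCFCFC

Answer: CFCBCFCFCCFCBCFCBCFCFCBCFCFCCFCBCFCBCFCFCBCFCFCCFCBCFCFCCFCBCFCBCFCFCBCFCFCCFCBCFCFCCFCBCFCBCFCFCCFCBCFCBCFCFCBCFCFCCFCBCFCBCFCFCBCFCFCCFCBCFCBCFCFCBCFCFC


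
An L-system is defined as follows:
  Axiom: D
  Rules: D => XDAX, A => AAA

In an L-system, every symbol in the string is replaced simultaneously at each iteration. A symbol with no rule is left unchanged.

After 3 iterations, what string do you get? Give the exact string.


Answer: XXXDAXAAAXAAAAAAAAAX

Derivation:
Step 0: D
Step 1: XDAX
Step 2: XXDAXAAAX
Step 3: XXXDAXAAAXAAAAAAAAAX


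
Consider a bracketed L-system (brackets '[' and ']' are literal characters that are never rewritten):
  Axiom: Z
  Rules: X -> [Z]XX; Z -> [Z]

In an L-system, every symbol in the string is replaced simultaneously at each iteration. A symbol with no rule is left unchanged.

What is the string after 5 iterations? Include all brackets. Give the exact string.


Step 0: Z
Step 1: [Z]
Step 2: [[Z]]
Step 3: [[[Z]]]
Step 4: [[[[Z]]]]
Step 5: [[[[[Z]]]]]

Answer: [[[[[Z]]]]]


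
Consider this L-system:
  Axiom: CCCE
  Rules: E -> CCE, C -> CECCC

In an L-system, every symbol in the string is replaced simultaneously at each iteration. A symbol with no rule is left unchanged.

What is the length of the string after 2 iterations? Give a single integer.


Step 0: length = 4
Step 1: length = 18
Step 2: length = 82

Answer: 82


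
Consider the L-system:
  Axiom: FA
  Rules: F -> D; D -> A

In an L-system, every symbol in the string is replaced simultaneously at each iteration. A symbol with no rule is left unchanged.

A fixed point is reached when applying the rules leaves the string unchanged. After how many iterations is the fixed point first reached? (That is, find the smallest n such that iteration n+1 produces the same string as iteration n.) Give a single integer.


Answer: 2

Derivation:
Step 0: FA
Step 1: DA
Step 2: AA
Step 3: AA  (unchanged — fixed point at step 2)


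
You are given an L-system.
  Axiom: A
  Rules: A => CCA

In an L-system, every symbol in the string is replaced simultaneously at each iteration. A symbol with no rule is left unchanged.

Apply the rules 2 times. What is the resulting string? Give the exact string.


Answer: CCCCA

Derivation:
Step 0: A
Step 1: CCA
Step 2: CCCCA


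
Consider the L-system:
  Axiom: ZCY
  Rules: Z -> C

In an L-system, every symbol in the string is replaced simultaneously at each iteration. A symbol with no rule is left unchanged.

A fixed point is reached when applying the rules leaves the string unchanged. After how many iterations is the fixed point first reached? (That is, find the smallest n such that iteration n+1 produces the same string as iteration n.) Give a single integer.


Answer: 1

Derivation:
Step 0: ZCY
Step 1: CCY
Step 2: CCY  (unchanged — fixed point at step 1)


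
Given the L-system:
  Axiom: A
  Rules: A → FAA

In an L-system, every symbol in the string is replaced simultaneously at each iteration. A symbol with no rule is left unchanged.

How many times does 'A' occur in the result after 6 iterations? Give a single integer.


Answer: 64

Derivation:
Step 0: A  (1 'A')
Step 1: FAA  (2 'A')
Step 2: FFAAFAA  (4 'A')
Step 3: FFFAAFAAFFAAFAA  (8 'A')
Step 4: FFFFAAFAAFFAAFAAFFFAAFAAFFAAFAA  (16 'A')
Step 5: FFFFFAAFAAFFAAFAAFFFAAFAAFFAAFAAFFFFAAFAAFFAAFAAFFFAAFAAFFAAFAA  (32 'A')
Step 6: FFFFFFAAFAAFFAAFAAFFFAAFAAFFAAFAAFFFFAAFAAFFAAFAAFFFAAFAAFFAAFAAFFFFFAAFAAFFAAFAAFFFAAFAAFFAAFAAFFFFAAFAAFFAAFAAFFFAAFAAFFAAFAA  (64 'A')


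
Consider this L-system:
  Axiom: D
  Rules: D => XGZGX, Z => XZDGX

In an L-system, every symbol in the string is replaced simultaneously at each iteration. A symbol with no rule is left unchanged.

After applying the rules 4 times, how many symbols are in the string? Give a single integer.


Answer: 29

Derivation:
Step 0: length = 1
Step 1: length = 5
Step 2: length = 9
Step 3: length = 17
Step 4: length = 29


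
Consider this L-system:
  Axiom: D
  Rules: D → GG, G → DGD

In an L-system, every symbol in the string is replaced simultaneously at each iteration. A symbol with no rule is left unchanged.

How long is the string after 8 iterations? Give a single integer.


Step 0: length = 1
Step 1: length = 2
Step 2: length = 6
Step 3: length = 14
Step 4: length = 38
Step 5: length = 94
Step 6: length = 246
Step 7: length = 622
Step 8: length = 1606

Answer: 1606


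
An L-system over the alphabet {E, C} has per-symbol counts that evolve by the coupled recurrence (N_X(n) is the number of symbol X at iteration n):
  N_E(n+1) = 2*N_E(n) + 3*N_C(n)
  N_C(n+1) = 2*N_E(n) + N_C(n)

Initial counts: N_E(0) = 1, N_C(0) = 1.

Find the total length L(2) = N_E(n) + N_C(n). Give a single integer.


Step 0: N_E=1, N_C=1, L=2
Step 1: N_E=5, N_C=3, L=8
Step 2: N_E=19, N_C=13, L=32

Answer: 32


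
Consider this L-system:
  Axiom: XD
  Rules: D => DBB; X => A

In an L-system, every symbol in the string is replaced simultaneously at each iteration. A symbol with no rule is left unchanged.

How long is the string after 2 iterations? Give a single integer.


Answer: 6

Derivation:
Step 0: length = 2
Step 1: length = 4
Step 2: length = 6


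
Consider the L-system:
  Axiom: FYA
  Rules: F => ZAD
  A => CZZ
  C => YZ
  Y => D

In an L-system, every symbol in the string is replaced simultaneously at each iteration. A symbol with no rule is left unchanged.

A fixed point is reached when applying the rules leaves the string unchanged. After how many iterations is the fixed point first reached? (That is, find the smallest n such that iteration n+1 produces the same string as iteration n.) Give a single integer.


Step 0: FYA
Step 1: ZADDCZZ
Step 2: ZCZZDDYZZZ
Step 3: ZYZZZDDDZZZ
Step 4: ZDZZZDDDZZZ
Step 5: ZDZZZDDDZZZ  (unchanged — fixed point at step 4)

Answer: 4


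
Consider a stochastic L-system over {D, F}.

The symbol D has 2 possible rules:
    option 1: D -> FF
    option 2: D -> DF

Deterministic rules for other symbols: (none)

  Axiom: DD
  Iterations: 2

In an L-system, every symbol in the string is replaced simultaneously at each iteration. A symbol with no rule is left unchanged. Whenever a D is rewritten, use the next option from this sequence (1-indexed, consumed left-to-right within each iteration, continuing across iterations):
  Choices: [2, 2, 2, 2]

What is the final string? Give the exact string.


Step 0: DD
Step 1: DFDF  (used choices [2, 2])
Step 2: DFFDFF  (used choices [2, 2])

Answer: DFFDFF


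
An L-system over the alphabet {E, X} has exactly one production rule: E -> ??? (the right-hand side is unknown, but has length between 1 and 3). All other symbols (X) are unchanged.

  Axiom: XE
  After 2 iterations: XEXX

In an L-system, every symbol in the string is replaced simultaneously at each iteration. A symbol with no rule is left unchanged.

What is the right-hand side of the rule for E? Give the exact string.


Answer: EX

Derivation:
Trying E -> EX:
  Step 0: XE
  Step 1: XEX
  Step 2: XEXX
Matches the given result.


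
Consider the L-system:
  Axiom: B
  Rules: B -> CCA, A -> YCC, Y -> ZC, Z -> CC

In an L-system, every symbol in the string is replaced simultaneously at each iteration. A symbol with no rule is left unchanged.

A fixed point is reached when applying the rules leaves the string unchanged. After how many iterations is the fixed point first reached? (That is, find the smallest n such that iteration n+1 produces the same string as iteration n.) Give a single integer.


Answer: 4

Derivation:
Step 0: B
Step 1: CCA
Step 2: CCYCC
Step 3: CCZCCC
Step 4: CCCCCCC
Step 5: CCCCCCC  (unchanged — fixed point at step 4)


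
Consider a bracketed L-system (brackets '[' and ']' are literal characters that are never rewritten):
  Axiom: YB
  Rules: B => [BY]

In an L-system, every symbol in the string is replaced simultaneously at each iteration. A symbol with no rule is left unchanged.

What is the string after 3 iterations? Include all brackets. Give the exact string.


Answer: Y[[[BY]Y]Y]

Derivation:
Step 0: YB
Step 1: Y[BY]
Step 2: Y[[BY]Y]
Step 3: Y[[[BY]Y]Y]


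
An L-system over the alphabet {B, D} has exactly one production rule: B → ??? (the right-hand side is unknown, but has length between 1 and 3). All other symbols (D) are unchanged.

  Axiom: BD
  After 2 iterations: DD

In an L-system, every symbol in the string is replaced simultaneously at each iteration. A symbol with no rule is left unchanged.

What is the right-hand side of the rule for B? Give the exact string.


Trying B → D:
  Step 0: BD
  Step 1: DD
  Step 2: DD
Matches the given result.

Answer: D


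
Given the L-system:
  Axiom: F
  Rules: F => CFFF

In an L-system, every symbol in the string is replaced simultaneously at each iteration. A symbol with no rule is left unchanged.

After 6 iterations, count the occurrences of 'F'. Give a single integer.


Answer: 729

Derivation:
Step 0: length=1, 'F' count=1
Step 1: length=4, 'F' count=3
Step 2: length=13, 'F' count=9
Step 3: length=40, 'F' count=27
Step 4: length=121, 'F' count=81
Step 5: length=364, 'F' count=243
Step 6: length=1093, 'F' count=729
Final string: CCCCCCFFFCFFFCFFFCCFFFCFFFCFFFCCFFFCFFFCFFFCCCFFFCFFFCFFFCCFFFCFFFCFFFCCFFFCFFFCFFFCCCFFFCFFFCFFFCCFFFCFFFCFFFCCFFFCFFFCFFFCCCCFFFCFFFCFFFCCFFFCFFFCFFFCCFFFCFFFCFFFCCCFFFCFFFCFFFCCFFFCFFFCFFFCCFFFCFFFCFFFCCCFFFCFFFCFFFCCFFFCFFFCFFFCCFFFCFFFCFFFCCCCFFFCFFFCFFFCCFFFCFFFCFFFCCFFFCFFFCFFFCCCFFFCFFFCFFFCCFFFCFFFCFFFCCFFFCFFFCFFFCCCFFFCFFFCFFFCCFFFCFFFCFFFCCFFFCFFFCFFFCCCCCFFFCFFFCFFFCCFFFCFFFCFFFCCFFFCFFFCFFFCCCFFFCFFFCFFFCCFFFCFFFCFFFCCFFFCFFFCFFFCCCFFFCFFFCFFFCCFFFCFFFCFFFCCFFFCFFFCFFFCCCCFFFCFFFCFFFCCFFFCFFFCFFFCCFFFCFFFCFFFCCCFFFCFFFCFFFCCFFFCFFFCFFFCCFFFCFFFCFFFCCCFFFCFFFCFFFCCFFFCFFFCFFFCCFFFCFFFCFFFCCCCFFFCFFFCFFFCCFFFCFFFCFFFCCFFFCFFFCFFFCCCFFFCFFFCFFFCCFFFCFFFCFFFCCFFFCFFFCFFFCCCFFFCFFFCFFFCCFFFCFFFCFFFCCFFFCFFFCFFFCCCCCFFFCFFFCFFFCCFFFCFFFCFFFCCFFFCFFFCFFFCCCFFFCFFFCFFFCCFFFCFFFCFFFCCFFFCFFFCFFFCCCFFFCFFFCFFFCCFFFCFFFCFFFCCFFFCFFFCFFFCCCCFFFCFFFCFFFCCFFFCFFFCFFFCCFFFCFFFCFFFCCCFFFCFFFCFFFCCFFFCFFFCFFFCCFFFCFFFCFFFCCCFFFCFFFCFFFCCFFFCFFFCFFFCCFFFCFFFCFFFCCCCFFFCFFFCFFFCCFFFCFFFCFFFCCFFFCFFFCFFFCCCFFFCFFFCFFFCCFFFCFFFCFFFCCFFFCFFFCFFFCCCFFFCFFFCFFFCCFFFCFFFCFFFCCFFFCFFFCFFF


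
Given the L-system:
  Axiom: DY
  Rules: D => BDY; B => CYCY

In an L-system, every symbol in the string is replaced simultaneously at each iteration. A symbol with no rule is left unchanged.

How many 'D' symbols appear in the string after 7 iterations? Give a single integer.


Answer: 1

Derivation:
Step 0: DY  (1 'D')
Step 1: BDYY  (1 'D')
Step 2: CYCYBDYYY  (1 'D')
Step 3: CYCYCYCYBDYYYY  (1 'D')
Step 4: CYCYCYCYCYCYBDYYYYY  (1 'D')
Step 5: CYCYCYCYCYCYCYCYBDYYYYYY  (1 'D')
Step 6: CYCYCYCYCYCYCYCYCYCYBDYYYYYYY  (1 'D')
Step 7: CYCYCYCYCYCYCYCYCYCYCYCYBDYYYYYYYY  (1 'D')


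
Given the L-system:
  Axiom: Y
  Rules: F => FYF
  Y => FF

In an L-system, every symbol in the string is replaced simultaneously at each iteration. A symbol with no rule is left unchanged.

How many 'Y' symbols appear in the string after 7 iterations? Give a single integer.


Answer: 240

Derivation:
Step 0: length=1, 'Y' count=1
Step 1: length=2, 'Y' count=0
Step 2: length=6, 'Y' count=2
Step 3: length=16, 'Y' count=4
Step 4: length=44, 'Y' count=12
Step 5: length=120, 'Y' count=32
Step 6: length=328, 'Y' count=88
Step 7: length=896, 'Y' count=240
Final string: FYFFFFYFFYFFYFFYFFFFYFFYFFFFYFFYFFFFYFFYFFFFYFFYFFYFFYFFFFYFFYFFFFYFFYFFYFFYFFFFYFFYFFFFYFFYFFYFFYFFFFYFFYFFFFYFFYFFYFFYFFFFYFFYFFFFYFFYFFFFYFFYFFFFYFFYFFYFFYFFFFYFFYFFFFYFFYFFYFFYFFFFYFFYFFFFYFFYFFFFYFFYFFFFYFFYFFYFFYFFFFYFFYFFFFYFFYFFYFFYFFFFYFFYFFFFYFFYFFFFYFFYFFFFYFFYFFYFFYFFFFYFFYFFFFYFFYFFYFFYFFFFYFFYFFFFYFFYFFFFYFFYFFFFYFFYFFYFFYFFFFYFFYFFFFYFFYFFYFFYFFFFYFFYFFFFYFFYFFYFFYFFFFYFFYFFFFYFFYFFYFFYFFFFYFFYFFFFYFFYFFFFYFFYFFFFYFFYFFYFFYFFFFYFFYFFFFYFFYFFYFFYFFFFYFFYFFFFYFFYFFFFYFFYFFFFYFFYFFYFFYFFFFYFFYFFFFYFFYFFYFFYFFFFYFFYFFFFYFFYFFYFFYFFFFYFFYFFFFYFFYFFYFFYFFFFYFFYFFFFYFFYFFFFYFFYFFFFYFFYFFYFFYFFFFYFFYFFFFYFFYFFYFFYFFFFYFFYFFFFYFFYFFFFYFFYFFFFYFFYFFYFFYFFFFYFFYFFFFYFFYFFYFFYFFFFYFFYFFFFYFFYFFFFYFFYFFFFYFFYFFYFFYFFFFYFFYFFFFYFFYFFYFFYFFFFYFFYFFFFYFFYFFFFYFFYFFFFYFFYFFYFFYFFFFYFFYFFFFYFFYFFYFFYFFFFYFFYFFFFYFFYFFYFFYFFFFYFFYFFFFYFFYFFYFFYFFFFYFFYFFFFYFFYFFFFYFFYFFFFYFFYFFYFFYFFFFYF


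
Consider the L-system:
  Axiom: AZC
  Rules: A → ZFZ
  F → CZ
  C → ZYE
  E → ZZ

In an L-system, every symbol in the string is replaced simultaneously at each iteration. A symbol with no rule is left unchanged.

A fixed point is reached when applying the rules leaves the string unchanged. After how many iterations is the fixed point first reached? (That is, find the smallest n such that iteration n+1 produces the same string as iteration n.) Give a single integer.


Answer: 4

Derivation:
Step 0: AZC
Step 1: ZFZZZYE
Step 2: ZCZZZZYZZ
Step 3: ZZYEZZZZYZZ
Step 4: ZZYZZZZZZYZZ
Step 5: ZZYZZZZZZYZZ  (unchanged — fixed point at step 4)


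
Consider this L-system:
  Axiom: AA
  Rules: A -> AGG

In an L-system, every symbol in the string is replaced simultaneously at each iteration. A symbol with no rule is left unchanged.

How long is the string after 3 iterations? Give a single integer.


Step 0: length = 2
Step 1: length = 6
Step 2: length = 10
Step 3: length = 14

Answer: 14


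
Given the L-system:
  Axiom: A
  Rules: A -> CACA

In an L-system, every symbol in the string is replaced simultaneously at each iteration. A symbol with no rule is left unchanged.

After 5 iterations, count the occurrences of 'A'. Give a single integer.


Step 0: A  (1 'A')
Step 1: CACA  (2 'A')
Step 2: CCACACCACA  (4 'A')
Step 3: CCCACACCACACCCACACCACA  (8 'A')
Step 4: CCCCACACCACACCCACACCACACCCCACACCACACCCACACCACA  (16 'A')
Step 5: CCCCCACACCACACCCACACCACACCCCACACCACACCCACACCACACCCCCACACCACACCCACACCACACCCCACACCACACCCACACCACA  (32 'A')

Answer: 32


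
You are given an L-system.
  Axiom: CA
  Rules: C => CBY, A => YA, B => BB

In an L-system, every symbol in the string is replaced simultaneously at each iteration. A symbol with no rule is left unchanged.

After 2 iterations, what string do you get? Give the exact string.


Step 0: CA
Step 1: CBYYA
Step 2: CBYBBYYYA

Answer: CBYBBYYYA


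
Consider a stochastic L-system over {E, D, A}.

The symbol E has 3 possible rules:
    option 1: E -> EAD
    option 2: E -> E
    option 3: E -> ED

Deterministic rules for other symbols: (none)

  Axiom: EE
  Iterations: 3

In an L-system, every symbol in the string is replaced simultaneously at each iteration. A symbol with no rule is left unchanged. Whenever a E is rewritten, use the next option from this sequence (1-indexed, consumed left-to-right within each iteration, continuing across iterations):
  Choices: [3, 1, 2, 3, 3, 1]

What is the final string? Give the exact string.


Step 0: EE
Step 1: EDEAD  (used choices [3, 1])
Step 2: EDEDAD  (used choices [2, 3])
Step 3: EDDEADDAD  (used choices [3, 1])

Answer: EDDEADDAD


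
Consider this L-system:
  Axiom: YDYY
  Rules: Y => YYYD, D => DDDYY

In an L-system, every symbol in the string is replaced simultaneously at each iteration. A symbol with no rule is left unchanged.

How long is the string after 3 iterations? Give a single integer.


Step 0: length = 4
Step 1: length = 17
Step 2: length = 74
Step 3: length = 325

Answer: 325


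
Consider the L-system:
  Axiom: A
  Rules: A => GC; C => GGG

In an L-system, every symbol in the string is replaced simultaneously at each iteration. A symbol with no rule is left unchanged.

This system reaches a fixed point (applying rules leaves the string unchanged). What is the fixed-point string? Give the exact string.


Answer: GGGG

Derivation:
Step 0: A
Step 1: GC
Step 2: GGGG
Step 3: GGGG  (unchanged — fixed point at step 2)


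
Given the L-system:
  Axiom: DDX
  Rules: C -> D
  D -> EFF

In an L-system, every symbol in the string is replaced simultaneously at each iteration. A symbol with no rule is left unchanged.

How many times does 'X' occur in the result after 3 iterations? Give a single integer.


Answer: 1

Derivation:
Step 0: DDX  (1 'X')
Step 1: EFFEFFX  (1 'X')
Step 2: EFFEFFX  (1 'X')
Step 3: EFFEFFX  (1 'X')


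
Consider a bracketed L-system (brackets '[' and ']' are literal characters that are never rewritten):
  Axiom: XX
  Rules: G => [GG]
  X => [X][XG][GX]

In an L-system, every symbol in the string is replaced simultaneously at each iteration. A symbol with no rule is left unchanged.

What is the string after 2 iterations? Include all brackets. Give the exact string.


Step 0: XX
Step 1: [X][XG][GX][X][XG][GX]
Step 2: [[X][XG][GX]][[X][XG][GX][GG]][[GG][X][XG][GX]][[X][XG][GX]][[X][XG][GX][GG]][[GG][X][XG][GX]]

Answer: [[X][XG][GX]][[X][XG][GX][GG]][[GG][X][XG][GX]][[X][XG][GX]][[X][XG][GX][GG]][[GG][X][XG][GX]]


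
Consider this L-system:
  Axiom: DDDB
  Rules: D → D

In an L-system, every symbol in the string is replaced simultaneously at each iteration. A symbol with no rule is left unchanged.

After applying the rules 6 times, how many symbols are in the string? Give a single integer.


Step 0: length = 4
Step 1: length = 4
Step 2: length = 4
Step 3: length = 4
Step 4: length = 4
Step 5: length = 4
Step 6: length = 4

Answer: 4


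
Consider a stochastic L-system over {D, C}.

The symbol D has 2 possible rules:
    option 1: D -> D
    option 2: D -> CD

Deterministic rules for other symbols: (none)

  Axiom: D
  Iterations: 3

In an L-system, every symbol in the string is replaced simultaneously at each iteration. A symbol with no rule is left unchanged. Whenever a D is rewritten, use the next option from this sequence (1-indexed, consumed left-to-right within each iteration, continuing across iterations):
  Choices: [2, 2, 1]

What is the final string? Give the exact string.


Step 0: D
Step 1: CD  (used choices [2])
Step 2: CCD  (used choices [2])
Step 3: CCD  (used choices [1])

Answer: CCD


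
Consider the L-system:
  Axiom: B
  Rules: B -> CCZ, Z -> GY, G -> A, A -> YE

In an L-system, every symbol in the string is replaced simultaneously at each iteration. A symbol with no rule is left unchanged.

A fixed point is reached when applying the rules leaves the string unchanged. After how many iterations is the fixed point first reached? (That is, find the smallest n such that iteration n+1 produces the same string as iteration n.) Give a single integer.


Answer: 4

Derivation:
Step 0: B
Step 1: CCZ
Step 2: CCGY
Step 3: CCAY
Step 4: CCYEY
Step 5: CCYEY  (unchanged — fixed point at step 4)


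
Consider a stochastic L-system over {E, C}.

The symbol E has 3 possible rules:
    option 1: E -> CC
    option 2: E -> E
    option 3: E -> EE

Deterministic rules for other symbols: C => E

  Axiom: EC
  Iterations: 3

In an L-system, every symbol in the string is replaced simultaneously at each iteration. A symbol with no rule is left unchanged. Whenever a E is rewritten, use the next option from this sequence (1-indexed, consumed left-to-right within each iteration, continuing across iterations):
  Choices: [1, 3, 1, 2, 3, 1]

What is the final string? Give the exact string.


Step 0: EC
Step 1: CCE  (used choices [1])
Step 2: EEEE  (used choices [3])
Step 3: CCEEECC  (used choices [1, 2, 3, 1])

Answer: CCEEECC


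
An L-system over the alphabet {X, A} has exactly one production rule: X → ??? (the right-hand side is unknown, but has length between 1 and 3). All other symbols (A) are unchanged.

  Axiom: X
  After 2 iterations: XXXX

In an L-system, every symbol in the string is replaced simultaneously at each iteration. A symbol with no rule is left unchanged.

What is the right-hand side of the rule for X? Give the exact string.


Answer: XX

Derivation:
Trying X → XX:
  Step 0: X
  Step 1: XX
  Step 2: XXXX
Matches the given result.


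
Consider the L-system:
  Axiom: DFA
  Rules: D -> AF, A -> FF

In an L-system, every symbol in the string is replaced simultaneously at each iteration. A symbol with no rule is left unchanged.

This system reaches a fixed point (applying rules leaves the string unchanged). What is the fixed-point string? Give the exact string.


Step 0: DFA
Step 1: AFFFF
Step 2: FFFFFF
Step 3: FFFFFF  (unchanged — fixed point at step 2)

Answer: FFFFFF


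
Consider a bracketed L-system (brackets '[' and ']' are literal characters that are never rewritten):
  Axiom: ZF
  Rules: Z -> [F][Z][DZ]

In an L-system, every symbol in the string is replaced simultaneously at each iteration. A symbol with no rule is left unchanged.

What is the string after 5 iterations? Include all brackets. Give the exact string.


Step 0: ZF
Step 1: [F][Z][DZ]F
Step 2: [F][[F][Z][DZ]][D[F][Z][DZ]]F
Step 3: [F][[F][[F][Z][DZ]][D[F][Z][DZ]]][D[F][[F][Z][DZ]][D[F][Z][DZ]]]F
Step 4: [F][[F][[F][[F][Z][DZ]][D[F][Z][DZ]]][D[F][[F][Z][DZ]][D[F][Z][DZ]]]][D[F][[F][[F][Z][DZ]][D[F][Z][DZ]]][D[F][[F][Z][DZ]][D[F][Z][DZ]]]]F
Step 5: [F][[F][[F][[F][[F][Z][DZ]][D[F][Z][DZ]]][D[F][[F][Z][DZ]][D[F][Z][DZ]]]][D[F][[F][[F][Z][DZ]][D[F][Z][DZ]]][D[F][[F][Z][DZ]][D[F][Z][DZ]]]]][D[F][[F][[F][[F][Z][DZ]][D[F][Z][DZ]]][D[F][[F][Z][DZ]][D[F][Z][DZ]]]][D[F][[F][[F][Z][DZ]][D[F][Z][DZ]]][D[F][[F][Z][DZ]][D[F][Z][DZ]]]]]F

Answer: [F][[F][[F][[F][[F][Z][DZ]][D[F][Z][DZ]]][D[F][[F][Z][DZ]][D[F][Z][DZ]]]][D[F][[F][[F][Z][DZ]][D[F][Z][DZ]]][D[F][[F][Z][DZ]][D[F][Z][DZ]]]]][D[F][[F][[F][[F][Z][DZ]][D[F][Z][DZ]]][D[F][[F][Z][DZ]][D[F][Z][DZ]]]][D[F][[F][[F][Z][DZ]][D[F][Z][DZ]]][D[F][[F][Z][DZ]][D[F][Z][DZ]]]]]F


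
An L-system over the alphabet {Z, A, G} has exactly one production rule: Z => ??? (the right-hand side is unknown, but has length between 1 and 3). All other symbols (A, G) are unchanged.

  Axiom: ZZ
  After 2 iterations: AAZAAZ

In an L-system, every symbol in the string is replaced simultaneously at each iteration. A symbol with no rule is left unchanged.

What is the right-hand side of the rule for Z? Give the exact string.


Trying Z => AZ:
  Step 0: ZZ
  Step 1: AZAZ
  Step 2: AAZAAZ
Matches the given result.

Answer: AZ


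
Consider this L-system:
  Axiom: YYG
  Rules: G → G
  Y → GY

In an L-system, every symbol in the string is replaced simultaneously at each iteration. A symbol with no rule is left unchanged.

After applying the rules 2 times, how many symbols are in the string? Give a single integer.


Step 0: length = 3
Step 1: length = 5
Step 2: length = 7

Answer: 7


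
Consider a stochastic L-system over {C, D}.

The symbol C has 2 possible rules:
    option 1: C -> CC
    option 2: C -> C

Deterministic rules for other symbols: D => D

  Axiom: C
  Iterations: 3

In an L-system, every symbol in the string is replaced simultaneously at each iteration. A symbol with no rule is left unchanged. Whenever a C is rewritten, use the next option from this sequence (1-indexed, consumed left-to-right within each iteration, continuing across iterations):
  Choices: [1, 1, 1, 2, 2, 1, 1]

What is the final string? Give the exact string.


Answer: CCCCCC

Derivation:
Step 0: C
Step 1: CC  (used choices [1])
Step 2: CCCC  (used choices [1, 1])
Step 3: CCCCCC  (used choices [2, 2, 1, 1])


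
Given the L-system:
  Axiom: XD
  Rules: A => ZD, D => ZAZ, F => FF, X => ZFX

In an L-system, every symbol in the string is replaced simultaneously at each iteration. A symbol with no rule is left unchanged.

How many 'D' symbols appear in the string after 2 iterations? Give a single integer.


Answer: 1

Derivation:
Step 0: XD  (1 'D')
Step 1: ZFXZAZ  (0 'D')
Step 2: ZFFZFXZZDZ  (1 'D')


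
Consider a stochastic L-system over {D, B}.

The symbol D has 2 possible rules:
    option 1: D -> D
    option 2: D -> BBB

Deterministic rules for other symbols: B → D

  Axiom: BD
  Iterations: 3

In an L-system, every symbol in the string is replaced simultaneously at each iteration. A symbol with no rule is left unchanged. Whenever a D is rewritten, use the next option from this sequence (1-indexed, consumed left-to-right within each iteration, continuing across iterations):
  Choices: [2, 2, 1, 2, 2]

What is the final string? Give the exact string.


Answer: DDDDBBBBBB

Derivation:
Step 0: BD
Step 1: DBBB  (used choices [2])
Step 2: BBBDDD  (used choices [2])
Step 3: DDDDBBBBBB  (used choices [1, 2, 2])
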